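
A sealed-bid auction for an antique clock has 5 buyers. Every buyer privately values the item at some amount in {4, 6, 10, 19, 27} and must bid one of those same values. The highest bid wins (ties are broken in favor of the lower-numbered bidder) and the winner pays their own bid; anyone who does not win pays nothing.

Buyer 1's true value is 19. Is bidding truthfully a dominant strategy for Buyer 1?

No

Consider the case where Buyer 2 bids 4, Buyer 3 bids 4, Buyer 4 bids 4 and Buyer 5 bids 4.
Truthful bid 19: wins, pays 19, utility 19 - 19 = 0.
Bid 4 instead: wins, pays 4, utility 19 - 4 = 15.
Since 15 > 0, bidding 4 is strictly better here, so truthful bidding is not dominant.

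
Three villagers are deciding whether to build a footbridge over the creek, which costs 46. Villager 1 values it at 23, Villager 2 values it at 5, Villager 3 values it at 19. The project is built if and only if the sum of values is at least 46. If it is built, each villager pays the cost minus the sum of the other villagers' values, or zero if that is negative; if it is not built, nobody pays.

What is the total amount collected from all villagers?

44

Total value 47 ≥ cost 46, so it is built.
Villager 1: others sum to 24; max(0, 46 - 24) = 22.
Villager 2: others sum to 42; max(0, 46 - 42) = 4.
Villager 3: others sum to 28; max(0, 46 - 28) = 18.
Total collected = 22 + 4 + 18 = 44.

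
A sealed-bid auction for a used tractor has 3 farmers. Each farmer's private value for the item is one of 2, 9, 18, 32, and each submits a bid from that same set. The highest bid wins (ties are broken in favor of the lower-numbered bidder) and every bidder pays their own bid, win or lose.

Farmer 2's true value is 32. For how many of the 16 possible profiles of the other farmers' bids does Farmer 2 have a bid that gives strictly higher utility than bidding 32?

Others bid (2, 2): truth gives 0; bid 9 gives 23 > 0. Violating.
Others bid (2, 9): truth gives 0; bid 9 gives 23 > 0. Violating.
Others bid (2, 18): truth gives 0; bid 18 gives 14 > 0. Violating.
Others bid (9, 2): truth gives 0; bid 18 gives 14 > 0. Violating.
Others bid (2, 32): truth gives 0; no alternative beats it.
Others bid (9, 32): truth gives 0; no alternative beats it.
(Checking all 16 profiles: 10 have a profitable deviation, 6 do not.)

10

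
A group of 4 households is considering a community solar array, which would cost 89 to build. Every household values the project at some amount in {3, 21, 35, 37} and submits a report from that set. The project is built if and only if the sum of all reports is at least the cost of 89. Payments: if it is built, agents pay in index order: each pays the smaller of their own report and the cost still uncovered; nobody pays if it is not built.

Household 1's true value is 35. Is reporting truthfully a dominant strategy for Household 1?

Consider the case where Household 2 reports 3, Household 3 reports 35 and Household 4 reports 35.
Truthful report 35: project built, pays 35, utility 35 - 35 = 0.
Report 21 instead: project built, pays 21, utility 35 - 21 = 14.
Since 14 > 0, reporting 21 is strictly better here, so truthful reporting is not dominant.

No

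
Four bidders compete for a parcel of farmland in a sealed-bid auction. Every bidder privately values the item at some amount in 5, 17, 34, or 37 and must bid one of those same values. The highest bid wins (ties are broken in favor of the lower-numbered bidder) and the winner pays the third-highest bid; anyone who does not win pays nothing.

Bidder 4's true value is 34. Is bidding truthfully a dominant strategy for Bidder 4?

No

Consider the case where Bidder 1 bids 5, Bidder 2 bids 5 and Bidder 3 bids 34.
Truthful bid 34: loses, pays 0, utility 0.
Bid 37 instead: wins, pays 5, utility 34 - 5 = 29.
Since 29 > 0, bidding 37 is strictly better here, so truthful bidding is not dominant.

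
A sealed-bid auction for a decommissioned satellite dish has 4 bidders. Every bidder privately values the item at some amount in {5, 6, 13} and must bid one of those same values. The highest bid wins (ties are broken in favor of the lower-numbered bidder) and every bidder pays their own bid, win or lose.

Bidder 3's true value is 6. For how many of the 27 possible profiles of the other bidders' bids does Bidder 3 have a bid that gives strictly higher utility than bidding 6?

Others bid (5, 5, 13): truth gives -6; bid 5 gives -5 > -6. Violating.
Others bid (5, 6, 5): truth gives -6; bid 5 gives -5 > -6. Violating.
Others bid (5, 6, 6): truth gives -6; bid 5 gives -5 > -6. Violating.
Others bid (5, 6, 13): truth gives -6; bid 5 gives -5 > -6. Violating.
Others bid (5, 5, 5): truth gives 0; no alternative beats it.
Others bid (5, 5, 6): truth gives 0; no alternative beats it.
(Checking all 27 profiles: 25 have a profitable deviation, 2 do not.)

25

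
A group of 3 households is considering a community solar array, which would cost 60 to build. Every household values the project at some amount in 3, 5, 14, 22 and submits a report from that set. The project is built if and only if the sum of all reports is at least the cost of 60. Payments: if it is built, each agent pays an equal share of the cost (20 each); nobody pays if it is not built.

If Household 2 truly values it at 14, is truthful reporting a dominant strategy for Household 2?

Check each profile of the others' reports and compare truth against every alternative report.
Others report (3, 3): truth gives 0, best alternative gives 0.
Others report (3, 5): truth gives 0, best alternative gives 0.
Others report (3, 14): truth gives 0, best alternative gives 0.
Others report (3, 22): truth gives 0, best alternative gives 0.
Others report (5, 3): truth gives 0, best alternative gives 0.
Others report (5, 5): truth gives 0, best alternative gives 0.
(Remaining 10 profiles checked similarly; truth is weakly best in each.)
In every case the truthful report is at least as good as any alternative, so it is a dominant strategy.

Yes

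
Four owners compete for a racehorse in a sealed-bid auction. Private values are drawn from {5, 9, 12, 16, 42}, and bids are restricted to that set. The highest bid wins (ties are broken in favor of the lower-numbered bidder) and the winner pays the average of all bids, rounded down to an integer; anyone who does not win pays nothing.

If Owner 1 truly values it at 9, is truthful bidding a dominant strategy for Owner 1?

No

Consider the case where Owner 2 bids 5, Owner 3 bids 5 and Owner 4 bids 5.
Truthful bid 9: wins, pays 6, utility 9 - 6 = 3.
Bid 5 instead: wins, pays 5, utility 9 - 5 = 4.
Since 4 > 3, bidding 5 is strictly better here, so truthful bidding is not dominant.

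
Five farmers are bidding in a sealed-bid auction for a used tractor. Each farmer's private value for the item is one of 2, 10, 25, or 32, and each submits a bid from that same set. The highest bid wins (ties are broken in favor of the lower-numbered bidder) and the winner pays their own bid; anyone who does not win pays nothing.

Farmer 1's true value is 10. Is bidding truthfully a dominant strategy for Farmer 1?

No

Consider the case where Farmer 2 bids 2, Farmer 3 bids 2, Farmer 4 bids 2 and Farmer 5 bids 2.
Truthful bid 10: wins, pays 10, utility 10 - 10 = 0.
Bid 2 instead: wins, pays 2, utility 10 - 2 = 8.
Since 8 > 0, bidding 2 is strictly better here, so truthful bidding is not dominant.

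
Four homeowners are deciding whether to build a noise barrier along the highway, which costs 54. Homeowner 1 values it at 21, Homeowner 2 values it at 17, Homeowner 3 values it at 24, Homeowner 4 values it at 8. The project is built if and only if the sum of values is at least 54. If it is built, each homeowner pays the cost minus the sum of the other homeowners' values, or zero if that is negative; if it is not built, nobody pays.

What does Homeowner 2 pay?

1

Total value 70 ≥ cost 54, so the project is built.
The other homeowners' values sum to 53.
Cost minus that sum is 54 - 53 = 1.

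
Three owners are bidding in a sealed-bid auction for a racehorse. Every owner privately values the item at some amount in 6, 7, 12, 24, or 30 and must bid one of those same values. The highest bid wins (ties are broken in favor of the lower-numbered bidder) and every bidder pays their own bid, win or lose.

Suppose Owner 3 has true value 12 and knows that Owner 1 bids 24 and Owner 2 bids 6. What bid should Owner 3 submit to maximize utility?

6

Bid 6: loses but pays 6, utility -6.
Bid 7: loses but pays 7, utility -7.
Bid 12: loses but pays 12, utility -12.
Bid 24: loses but pays 24, utility -24.
Bid 30: wins, pays 30, utility 12 - 30 = -18.
The best choice is 6 with utility -6.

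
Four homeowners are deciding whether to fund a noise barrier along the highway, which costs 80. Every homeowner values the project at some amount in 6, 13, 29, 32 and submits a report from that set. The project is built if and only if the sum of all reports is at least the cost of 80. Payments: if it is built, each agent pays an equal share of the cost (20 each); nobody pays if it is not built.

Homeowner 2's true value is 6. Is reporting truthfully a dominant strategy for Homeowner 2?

Yes

Check each profile of the others' reports and compare truth against every alternative report.
Others report (6, 29, 32): truth gives 0, best alternative gives -14.
Others report (6, 32, 29): truth gives 0, best alternative gives -14.
Others report (6, 32, 32): truth gives 0, best alternative gives -14.
Others report (13, 29, 29): truth gives 0, best alternative gives -14.
Others report (29, 6, 32): truth gives 0, best alternative gives -14.
Others report (29, 13, 29): truth gives 0, best alternative gives -14.
(Remaining 58 profiles checked similarly; truth is weakly best in each.)
In every case the truthful report is at least as good as any alternative, so it is a dominant strategy.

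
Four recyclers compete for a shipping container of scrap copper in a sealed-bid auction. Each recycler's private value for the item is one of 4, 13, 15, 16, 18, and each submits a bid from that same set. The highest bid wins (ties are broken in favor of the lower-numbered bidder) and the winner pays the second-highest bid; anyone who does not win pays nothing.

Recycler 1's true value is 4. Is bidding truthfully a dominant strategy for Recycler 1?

Yes

Check each profile of the others' bids and compare truth against every alternative bid.
Others bid (4, 4, 13): truth gives 0, best alternative gives -9.
Others bid (4, 13, 4): truth gives 0, best alternative gives -9.
Others bid (4, 13, 13): truth gives 0, best alternative gives -9.
Others bid (13, 4, 4): truth gives 0, best alternative gives -9.
Others bid (13, 4, 13): truth gives 0, best alternative gives -9.
Others bid (13, 13, 4): truth gives 0, best alternative gives -9.
(Remaining 119 profiles checked similarly; truth is weakly best in each.)
In every case the truthful bid is at least as good as any alternative, so it is a dominant strategy.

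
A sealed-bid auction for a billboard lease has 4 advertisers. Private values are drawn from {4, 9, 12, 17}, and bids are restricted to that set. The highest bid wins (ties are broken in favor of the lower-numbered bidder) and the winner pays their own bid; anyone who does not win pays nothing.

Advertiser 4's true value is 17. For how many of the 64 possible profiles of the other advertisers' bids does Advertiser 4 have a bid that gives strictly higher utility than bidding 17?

8

Others bid (4, 4, 4): truth gives 0; bid 9 gives 8 > 0. Violating.
Others bid (4, 4, 9): truth gives 0; bid 12 gives 5 > 0. Violating.
Others bid (4, 9, 4): truth gives 0; bid 12 gives 5 > 0. Violating.
Others bid (4, 9, 9): truth gives 0; bid 12 gives 5 > 0. Violating.
Others bid (4, 4, 12): truth gives 0; no alternative beats it.
Others bid (4, 4, 17): truth gives 0; no alternative beats it.
(Checking all 64 profiles: 8 have a profitable deviation, 56 do not.)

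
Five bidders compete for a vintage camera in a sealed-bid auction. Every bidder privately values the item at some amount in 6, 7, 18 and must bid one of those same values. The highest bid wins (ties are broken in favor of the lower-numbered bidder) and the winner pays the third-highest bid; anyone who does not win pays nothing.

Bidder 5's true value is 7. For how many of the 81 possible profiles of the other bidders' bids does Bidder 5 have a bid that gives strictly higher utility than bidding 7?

4

Others bid (6, 6, 6, 7): truth gives 0; bid 18 gives 1 > 0. Violating.
Others bid (6, 6, 7, 6): truth gives 0; bid 18 gives 1 > 0. Violating.
Others bid (6, 7, 6, 6): truth gives 0; bid 18 gives 1 > 0. Violating.
Others bid (7, 6, 6, 6): truth gives 0; bid 18 gives 1 > 0. Violating.
Others bid (6, 6, 6, 6): truth gives 1; no alternative beats it.
Others bid (6, 6, 6, 18): truth gives 0; no alternative beats it.
(Checking all 81 profiles: 4 have a profitable deviation, 77 do not.)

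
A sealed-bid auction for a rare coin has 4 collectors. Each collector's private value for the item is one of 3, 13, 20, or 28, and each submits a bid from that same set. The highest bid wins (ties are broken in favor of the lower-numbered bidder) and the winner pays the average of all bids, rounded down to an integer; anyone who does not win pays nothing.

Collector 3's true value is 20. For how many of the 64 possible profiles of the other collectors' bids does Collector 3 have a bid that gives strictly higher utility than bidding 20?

18

Others bid (3, 3, 3): truth gives 13; bid 13 gives 15 > 13. Violating.
Others bid (3, 3, 13): truth gives 11; bid 13 gives 12 > 11. Violating.
Others bid (3, 3, 28): truth gives 0; bid 28 gives 5 > 0. Violating.
Others bid (3, 13, 28): truth gives 0; bid 28 gives 2 > 0. Violating.
Others bid (3, 3, 20): truth gives 9; no alternative beats it.
Others bid (3, 13, 3): truth gives 11; no alternative beats it.
(Checking all 64 profiles: 18 have a profitable deviation, 46 do not.)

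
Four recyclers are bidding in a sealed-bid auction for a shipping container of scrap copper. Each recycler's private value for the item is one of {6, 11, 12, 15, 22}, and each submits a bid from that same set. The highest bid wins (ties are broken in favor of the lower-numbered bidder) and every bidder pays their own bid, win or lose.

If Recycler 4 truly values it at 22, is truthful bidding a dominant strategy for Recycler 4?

No

Consider the case where Recycler 1 bids 6, Recycler 2 bids 6 and Recycler 3 bids 6.
Truthful bid 22: wins, pays 22, utility 22 - 22 = 0.
Bid 11 instead: wins, pays 11, utility 22 - 11 = 11.
Since 11 > 0, bidding 11 is strictly better here, so truthful bidding is not dominant.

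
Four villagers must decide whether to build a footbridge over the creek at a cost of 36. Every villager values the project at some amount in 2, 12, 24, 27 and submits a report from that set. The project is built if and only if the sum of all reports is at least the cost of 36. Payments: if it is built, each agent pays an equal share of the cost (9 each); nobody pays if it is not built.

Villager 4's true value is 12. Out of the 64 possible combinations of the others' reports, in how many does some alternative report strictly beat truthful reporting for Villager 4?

3

Others report (2, 2, 12): truth gives 0; report 24 gives 3 > 0. Violating.
Others report (2, 12, 2): truth gives 0; report 24 gives 3 > 0. Violating.
Others report (12, 2, 2): truth gives 0; report 24 gives 3 > 0. Violating.
Others report (2, 2, 2): truth gives 0; no alternative beats it.
Others report (2, 2, 24): truth gives 3; no alternative beats it.
(Checking all 64 profiles: 3 have a profitable deviation, 61 do not.)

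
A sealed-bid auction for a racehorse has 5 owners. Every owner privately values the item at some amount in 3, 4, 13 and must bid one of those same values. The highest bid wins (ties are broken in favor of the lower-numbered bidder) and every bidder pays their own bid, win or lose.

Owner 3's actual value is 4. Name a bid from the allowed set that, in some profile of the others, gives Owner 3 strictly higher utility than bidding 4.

Suppose Owner 1 bids 3, Owner 2 bids 3, Owner 4 bids 3 and Owner 5 bids 13.
Bid 4: loses but pays 4, utility -4.
Bid 3: loses but pays 3, utility -3.
So bidding 3 beats truth here (-3 > -4).

3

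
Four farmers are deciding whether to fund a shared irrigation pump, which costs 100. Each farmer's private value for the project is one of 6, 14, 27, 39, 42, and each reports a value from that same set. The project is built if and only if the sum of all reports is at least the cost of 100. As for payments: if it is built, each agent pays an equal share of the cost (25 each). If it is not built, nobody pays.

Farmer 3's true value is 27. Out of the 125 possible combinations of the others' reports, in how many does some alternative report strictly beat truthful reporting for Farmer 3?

30

Others report (6, 14, 39): truth gives 0; report 42 gives 2 > 0. Violating.
Others report (6, 14, 42): truth gives 0; report 39 gives 2 > 0. Violating.
Others report (6, 27, 27): truth gives 0; report 42 gives 2 > 0. Violating.
Others report (6, 27, 39): truth gives 0; report 39 gives 2 > 0. Violating.
Others report (6, 6, 6): truth gives 0; no alternative beats it.
Others report (6, 6, 14): truth gives 0; no alternative beats it.
(Checking all 125 profiles: 30 have a profitable deviation, 95 do not.)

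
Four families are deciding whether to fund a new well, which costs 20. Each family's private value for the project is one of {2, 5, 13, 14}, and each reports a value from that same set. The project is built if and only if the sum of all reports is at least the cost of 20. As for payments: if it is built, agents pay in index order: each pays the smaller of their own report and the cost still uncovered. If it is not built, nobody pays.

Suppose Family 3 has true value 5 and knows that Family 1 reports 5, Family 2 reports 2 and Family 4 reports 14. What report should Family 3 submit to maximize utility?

Report 2: project built, pays 2, utility 5 - 2 = 3.
Report 5: project built, pays 5, utility 5 - 5 = 0.
Report 13: project built, pays 13, utility 5 - 13 = -8.
Report 14: project built, pays 13, utility 5 - 13 = -8.
The best choice is 2 with utility 3.

2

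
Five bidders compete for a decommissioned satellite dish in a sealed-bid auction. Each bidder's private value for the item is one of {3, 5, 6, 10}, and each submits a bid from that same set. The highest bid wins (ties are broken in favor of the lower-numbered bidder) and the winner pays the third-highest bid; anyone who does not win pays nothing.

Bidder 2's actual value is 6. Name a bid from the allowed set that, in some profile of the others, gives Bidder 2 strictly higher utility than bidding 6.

Suppose Bidder 1 bids 3, Bidder 3 bids 3, Bidder 4 bids 3 and Bidder 5 bids 10.
Bid 6: loses, pays 0, utility 0.
Bid 10: wins, pays 3, utility 6 - 3 = 3.
So bidding 10 beats truth here (3 > 0).

10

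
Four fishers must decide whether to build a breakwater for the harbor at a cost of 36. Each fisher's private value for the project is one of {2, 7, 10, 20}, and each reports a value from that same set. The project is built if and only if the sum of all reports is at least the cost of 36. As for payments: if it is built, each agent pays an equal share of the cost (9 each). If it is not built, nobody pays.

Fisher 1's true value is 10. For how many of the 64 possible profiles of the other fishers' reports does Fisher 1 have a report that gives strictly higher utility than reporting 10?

Others report (2, 2, 20): truth gives 0; report 20 gives 1 > 0. Violating.
Others report (2, 7, 7): truth gives 0; report 20 gives 1 > 0. Violating.
Others report (2, 7, 10): truth gives 0; report 20 gives 1 > 0. Violating.
Others report (2, 10, 7): truth gives 0; report 20 gives 1 > 0. Violating.
Others report (2, 2, 2): truth gives 0; no alternative beats it.
Others report (2, 2, 7): truth gives 0; no alternative beats it.
(Checking all 64 profiles: 19 have a profitable deviation, 45 do not.)

19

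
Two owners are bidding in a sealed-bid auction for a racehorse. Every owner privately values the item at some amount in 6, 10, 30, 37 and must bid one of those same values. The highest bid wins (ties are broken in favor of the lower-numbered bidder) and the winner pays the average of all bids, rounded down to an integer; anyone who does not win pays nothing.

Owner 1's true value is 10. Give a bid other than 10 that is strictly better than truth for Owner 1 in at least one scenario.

Suppose Owner 2 bids 6.
Bid 10: wins, pays 8, utility 10 - 8 = 2.
Bid 6: wins, pays 6, utility 10 - 6 = 4.
So bidding 6 beats truth here (4 > 2).

6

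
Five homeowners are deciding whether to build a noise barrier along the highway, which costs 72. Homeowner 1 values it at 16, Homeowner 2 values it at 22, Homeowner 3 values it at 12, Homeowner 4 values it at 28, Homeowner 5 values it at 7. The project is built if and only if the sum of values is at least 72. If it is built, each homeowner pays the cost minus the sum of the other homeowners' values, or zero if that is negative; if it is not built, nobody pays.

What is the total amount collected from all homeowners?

Total value 85 ≥ cost 72, so it is built.
Homeowner 1: others sum to 69; max(0, 72 - 69) = 3.
Homeowner 2: others sum to 63; max(0, 72 - 63) = 9.
Homeowner 3: others sum to 73; max(0, 72 - 73) = 0.
Homeowner 4: others sum to 57; max(0, 72 - 57) = 15.
Homeowner 5: others sum to 78; max(0, 72 - 78) = 0.
Total collected = 3 + 9 + 0 + 15 + 0 = 27.

27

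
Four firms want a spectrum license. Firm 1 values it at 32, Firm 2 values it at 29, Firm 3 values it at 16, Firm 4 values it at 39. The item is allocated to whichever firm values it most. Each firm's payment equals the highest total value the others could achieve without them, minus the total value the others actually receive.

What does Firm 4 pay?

32

Firm 4 has the highest value and receives the item.
Without Firm 4, the item would go to the next-highest value, 32, so the others could achieve 32.
With Firm 4 present and winning, the others receive nothing, so their total is 0.
Payment = 32 - 0 = 32.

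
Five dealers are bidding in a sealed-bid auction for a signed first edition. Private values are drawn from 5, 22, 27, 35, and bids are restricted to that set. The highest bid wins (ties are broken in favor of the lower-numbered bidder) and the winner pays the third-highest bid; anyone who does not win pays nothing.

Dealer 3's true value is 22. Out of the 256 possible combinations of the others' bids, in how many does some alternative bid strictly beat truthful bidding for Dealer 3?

Others bid (5, 5, 5, 27): truth gives 0; bid 27 gives 17 > 0. Violating.
Others bid (5, 5, 5, 35): truth gives 0; bid 35 gives 17 > 0. Violating.
Others bid (5, 5, 27, 5): truth gives 0; bid 27 gives 17 > 0. Violating.
Others bid (5, 5, 35, 5): truth gives 0; bid 35 gives 17 > 0. Violating.
Others bid (5, 5, 5, 5): truth gives 17; no alternative beats it.
Others bid (5, 5, 5, 22): truth gives 17; no alternative beats it.
(Checking all 256 profiles: 8 have a profitable deviation, 248 do not.)

8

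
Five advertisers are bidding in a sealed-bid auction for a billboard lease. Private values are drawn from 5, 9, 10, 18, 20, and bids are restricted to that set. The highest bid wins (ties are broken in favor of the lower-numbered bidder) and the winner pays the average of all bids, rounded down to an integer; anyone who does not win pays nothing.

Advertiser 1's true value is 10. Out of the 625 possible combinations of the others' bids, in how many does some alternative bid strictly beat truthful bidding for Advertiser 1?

Others bid (5, 5, 5, 5): truth gives 4; bid 5 gives 5 > 4. Violating.
Others bid (5, 5, 5, 9): truth gives 4; no alternative beats it.
Others bid (5, 5, 5, 10): truth gives 3; no alternative beats it.
(Checking all 625 profiles: 1 has a profitable deviation, 624 do not.)

1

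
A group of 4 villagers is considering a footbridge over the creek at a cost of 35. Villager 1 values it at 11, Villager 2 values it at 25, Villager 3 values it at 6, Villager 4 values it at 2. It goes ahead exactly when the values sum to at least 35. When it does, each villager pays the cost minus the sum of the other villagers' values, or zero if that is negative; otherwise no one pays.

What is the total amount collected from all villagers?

18

Total value 44 ≥ cost 35, so it is built.
Villager 1: others sum to 33; max(0, 35 - 33) = 2.
Villager 2: others sum to 19; max(0, 35 - 19) = 16.
Villager 3: others sum to 38; max(0, 35 - 38) = 0.
Villager 4: others sum to 42; max(0, 35 - 42) = 0.
Total collected = 2 + 16 + 0 + 0 = 18.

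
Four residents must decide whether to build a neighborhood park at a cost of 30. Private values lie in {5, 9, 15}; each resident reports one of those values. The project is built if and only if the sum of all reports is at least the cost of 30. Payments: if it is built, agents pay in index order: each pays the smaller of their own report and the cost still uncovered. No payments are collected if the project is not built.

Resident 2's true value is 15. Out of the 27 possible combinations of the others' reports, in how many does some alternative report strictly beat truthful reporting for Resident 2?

Others report (5, 5, 15): truth gives 0; report 5 gives 10 > 0. Violating.
Others report (5, 9, 9): truth gives 0; report 9 gives 6 > 0. Violating.
Others report (5, 9, 15): truth gives 0; report 5 gives 10 > 0. Violating.
Others report (5, 15, 5): truth gives 0; report 5 gives 10 > 0. Violating.
Others report (5, 5, 5): truth gives 0; no alternative beats it.
Others report (5, 5, 9): truth gives 0; no alternative beats it.
(Checking all 27 profiles: 23 have a profitable deviation, 4 do not.)

23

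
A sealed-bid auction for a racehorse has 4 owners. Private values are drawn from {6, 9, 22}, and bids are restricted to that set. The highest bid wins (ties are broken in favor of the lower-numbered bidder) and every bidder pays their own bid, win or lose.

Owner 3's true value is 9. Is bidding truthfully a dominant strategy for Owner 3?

No

Consider the case where Owner 1 bids 6, Owner 2 bids 6 and Owner 4 bids 22.
Truthful bid 9: loses but pays 9, utility -9.
Bid 6 instead: loses but pays 6, utility -6.
Since -6 > -9, bidding 6 is strictly better here, so truthful bidding is not dominant.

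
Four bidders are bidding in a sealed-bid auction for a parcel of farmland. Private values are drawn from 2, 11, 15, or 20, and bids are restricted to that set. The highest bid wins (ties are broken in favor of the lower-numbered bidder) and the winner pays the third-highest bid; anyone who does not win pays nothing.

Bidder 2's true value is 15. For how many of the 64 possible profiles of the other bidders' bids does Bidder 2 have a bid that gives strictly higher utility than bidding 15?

Others bid (2, 2, 20): truth gives 0; bid 20 gives 13 > 0. Violating.
Others bid (2, 11, 20): truth gives 0; bid 20 gives 4 > 0. Violating.
Others bid (2, 20, 2): truth gives 0; bid 20 gives 13 > 0. Violating.
Others bid (2, 20, 11): truth gives 0; bid 20 gives 4 > 0. Violating.
Others bid (2, 2, 2): truth gives 13; no alternative beats it.
Others bid (2, 2, 11): truth gives 13; no alternative beats it.
(Checking all 64 profiles: 12 have a profitable deviation, 52 do not.)

12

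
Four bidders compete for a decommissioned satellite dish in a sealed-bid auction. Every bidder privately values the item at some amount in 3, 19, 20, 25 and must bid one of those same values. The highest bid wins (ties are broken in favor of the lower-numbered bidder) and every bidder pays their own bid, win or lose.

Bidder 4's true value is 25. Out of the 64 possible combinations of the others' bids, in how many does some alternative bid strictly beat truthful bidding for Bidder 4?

Others bid (3, 3, 3): truth gives 0; bid 19 gives 6 > 0. Violating.
Others bid (3, 3, 19): truth gives 0; bid 20 gives 5 > 0. Violating.
Others bid (3, 3, 25): truth gives -25; bid 3 gives -3 > -25. Violating.
Others bid (3, 19, 3): truth gives 0; bid 20 gives 5 > 0. Violating.
Others bid (3, 3, 20): truth gives 0; no alternative beats it.
Others bid (3, 19, 20): truth gives 0; no alternative beats it.
(Checking all 64 profiles: 45 have a profitable deviation, 19 do not.)

45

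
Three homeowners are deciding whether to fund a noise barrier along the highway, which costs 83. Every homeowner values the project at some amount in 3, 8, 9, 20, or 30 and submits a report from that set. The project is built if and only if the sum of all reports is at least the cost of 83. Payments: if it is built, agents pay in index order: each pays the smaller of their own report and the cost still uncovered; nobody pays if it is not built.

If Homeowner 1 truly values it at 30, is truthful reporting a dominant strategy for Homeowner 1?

Yes

Check each profile of the others' reports and compare truth against every alternative report.
Others report (3, 3): truth gives 0, best alternative gives 0.
Others report (3, 8): truth gives 0, best alternative gives 0.
Others report (3, 9): truth gives 0, best alternative gives 0.
Others report (3, 20): truth gives 0, best alternative gives 0.
Others report (3, 30): truth gives 0, best alternative gives 0.
Others report (8, 3): truth gives 0, best alternative gives 0.
(Remaining 19 profiles checked similarly; truth is weakly best in each.)
In every case the truthful report is at least as good as any alternative, so it is a dominant strategy.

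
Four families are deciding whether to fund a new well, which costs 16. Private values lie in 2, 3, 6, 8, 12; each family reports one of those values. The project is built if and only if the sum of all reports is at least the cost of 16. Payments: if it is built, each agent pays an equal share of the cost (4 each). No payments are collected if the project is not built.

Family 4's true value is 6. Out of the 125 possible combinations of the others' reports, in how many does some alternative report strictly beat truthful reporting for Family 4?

Others report (2, 2, 2): truth gives 0; report 12 gives 2 > 0. Violating.
Others report (2, 2, 3): truth gives 0; report 12 gives 2 > 0. Violating.
Others report (2, 3, 2): truth gives 0; report 12 gives 2 > 0. Violating.
Others report (2, 3, 3): truth gives 0; report 8 gives 2 > 0. Violating.
Others report (2, 2, 6): truth gives 2; no alternative beats it.
Others report (2, 2, 8): truth gives 2; no alternative beats it.
(Checking all 125 profiles: 8 have a profitable deviation, 117 do not.)

8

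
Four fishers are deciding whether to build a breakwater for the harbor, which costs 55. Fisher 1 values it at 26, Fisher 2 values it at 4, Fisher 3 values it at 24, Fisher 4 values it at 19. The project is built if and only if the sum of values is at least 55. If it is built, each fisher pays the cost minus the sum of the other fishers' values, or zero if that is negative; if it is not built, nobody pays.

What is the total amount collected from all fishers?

15

Total value 73 ≥ cost 55, so it is built.
Fisher 1: others sum to 47; max(0, 55 - 47) = 8.
Fisher 2: others sum to 69; max(0, 55 - 69) = 0.
Fisher 3: others sum to 49; max(0, 55 - 49) = 6.
Fisher 4: others sum to 54; max(0, 55 - 54) = 1.
Total collected = 8 + 0 + 6 + 1 = 15.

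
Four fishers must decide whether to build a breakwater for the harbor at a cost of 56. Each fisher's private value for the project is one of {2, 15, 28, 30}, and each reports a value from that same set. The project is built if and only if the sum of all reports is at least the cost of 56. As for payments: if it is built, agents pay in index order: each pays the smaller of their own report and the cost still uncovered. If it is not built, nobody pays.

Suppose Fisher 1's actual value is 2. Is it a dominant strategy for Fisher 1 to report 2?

Check each profile of the others' reports and compare truth against every alternative report.
Others report (2, 15, 28): truth gives 0, best alternative gives -13.
Others report (2, 15, 30): truth gives 0, best alternative gives -13.
Others report (2, 28, 15): truth gives 0, best alternative gives -13.
Others report (2, 28, 28): truth gives 0, best alternative gives -13.
Others report (2, 28, 30): truth gives 0, best alternative gives -13.
Others report (2, 30, 15): truth gives 0, best alternative gives -13.
(Remaining 58 profiles checked similarly; truth is weakly best in each.)
In every case the truthful report is at least as good as any alternative, so it is a dominant strategy.

Yes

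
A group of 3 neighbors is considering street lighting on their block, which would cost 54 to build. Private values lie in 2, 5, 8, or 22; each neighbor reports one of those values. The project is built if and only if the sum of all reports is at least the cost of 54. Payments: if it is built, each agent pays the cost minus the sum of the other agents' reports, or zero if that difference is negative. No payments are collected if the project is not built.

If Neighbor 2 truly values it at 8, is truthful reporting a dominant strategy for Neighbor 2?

Yes

Check each profile of the others' reports and compare truth against every alternative report.
Others report (2, 2): truth gives 0, best alternative gives 0.
Others report (2, 5): truth gives 0, best alternative gives 0.
Others report (2, 8): truth gives 0, best alternative gives 0.
Others report (2, 22): truth gives 0, best alternative gives 0.
Others report (5, 2): truth gives 0, best alternative gives 0.
Others report (5, 5): truth gives 0, best alternative gives 0.
(Remaining 10 profiles checked similarly; truth is weakly best in each.)
In every case the truthful report is at least as good as any alternative, so it is a dominant strategy.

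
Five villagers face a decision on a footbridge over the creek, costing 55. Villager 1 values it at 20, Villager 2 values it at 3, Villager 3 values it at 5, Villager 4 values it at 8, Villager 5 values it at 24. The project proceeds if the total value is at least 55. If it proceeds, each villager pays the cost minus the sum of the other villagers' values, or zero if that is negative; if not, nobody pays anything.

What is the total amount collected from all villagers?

Total value 60 ≥ cost 55, so it is built.
Villager 1: others sum to 40; max(0, 55 - 40) = 15.
Villager 2: others sum to 57; max(0, 55 - 57) = 0.
Villager 3: others sum to 55; max(0, 55 - 55) = 0.
Villager 4: others sum to 52; max(0, 55 - 52) = 3.
Villager 5: others sum to 36; max(0, 55 - 36) = 19.
Total collected = 15 + 0 + 0 + 3 + 19 = 37.

37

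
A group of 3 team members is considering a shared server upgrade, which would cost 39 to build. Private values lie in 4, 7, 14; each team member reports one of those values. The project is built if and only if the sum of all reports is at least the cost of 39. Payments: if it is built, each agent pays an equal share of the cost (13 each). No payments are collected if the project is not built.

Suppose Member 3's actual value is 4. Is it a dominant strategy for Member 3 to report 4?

Check each profile of the others' reports and compare truth against every alternative report.
Others report (4, 4): truth gives 0, best alternative gives 0.
Others report (4, 7): truth gives 0, best alternative gives 0.
Others report (4, 14): truth gives 0, best alternative gives 0.
Others report (7, 4): truth gives 0, best alternative gives 0.
Others report (7, 7): truth gives 0, best alternative gives 0.
Others report (7, 14): truth gives 0, best alternative gives 0.
(Remaining 3 profiles checked similarly; truth is weakly best in each.)
In every case the truthful report is at least as good as any alternative, so it is a dominant strategy.

Yes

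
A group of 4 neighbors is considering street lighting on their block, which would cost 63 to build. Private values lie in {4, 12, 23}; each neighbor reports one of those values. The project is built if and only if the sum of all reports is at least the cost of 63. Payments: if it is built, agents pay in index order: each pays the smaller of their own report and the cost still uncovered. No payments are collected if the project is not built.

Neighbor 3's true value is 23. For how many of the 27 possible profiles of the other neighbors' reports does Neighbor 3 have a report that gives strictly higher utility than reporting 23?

Others report (12, 23, 23): truth gives 0; report 12 gives 11 > 0. Violating.
Others report (23, 12, 23): truth gives 0; report 12 gives 11 > 0. Violating.
Others report (23, 23, 12): truth gives 6; report 12 gives 11 > 6. Violating.
Others report (23, 23, 23): truth gives 6; report 4 gives 19 > 6. Violating.
Others report (4, 4, 4): truth gives 0; no alternative beats it.
Others report (4, 4, 12): truth gives 0; no alternative beats it.
(Checking all 27 profiles: 4 have a profitable deviation, 23 do not.)

4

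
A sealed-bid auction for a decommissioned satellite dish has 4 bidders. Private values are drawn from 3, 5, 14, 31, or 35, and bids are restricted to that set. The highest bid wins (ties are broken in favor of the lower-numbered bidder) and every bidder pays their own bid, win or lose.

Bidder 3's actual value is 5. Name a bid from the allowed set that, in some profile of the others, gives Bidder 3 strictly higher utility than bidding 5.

3

Suppose Bidder 1 bids 3, Bidder 2 bids 3 and Bidder 4 bids 14.
Bid 5: loses but pays 5, utility -5.
Bid 3: loses but pays 3, utility -3.
So bidding 3 beats truth here (-3 > -5).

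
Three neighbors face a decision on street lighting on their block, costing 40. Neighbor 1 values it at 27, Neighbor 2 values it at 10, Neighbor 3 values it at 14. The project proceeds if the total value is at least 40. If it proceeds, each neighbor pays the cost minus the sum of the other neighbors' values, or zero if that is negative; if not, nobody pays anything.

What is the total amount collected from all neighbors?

Total value 51 ≥ cost 40, so it is built.
Neighbor 1: others sum to 24; max(0, 40 - 24) = 16.
Neighbor 2: others sum to 41; max(0, 40 - 41) = 0.
Neighbor 3: others sum to 37; max(0, 40 - 37) = 3.
Total collected = 16 + 0 + 3 = 19.

19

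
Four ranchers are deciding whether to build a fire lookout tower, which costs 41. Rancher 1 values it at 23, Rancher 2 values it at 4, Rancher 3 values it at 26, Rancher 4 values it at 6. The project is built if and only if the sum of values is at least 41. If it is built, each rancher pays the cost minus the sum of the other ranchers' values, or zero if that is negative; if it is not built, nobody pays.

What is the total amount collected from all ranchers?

Total value 59 ≥ cost 41, so it is built.
Rancher 1: others sum to 36; max(0, 41 - 36) = 5.
Rancher 2: others sum to 55; max(0, 41 - 55) = 0.
Rancher 3: others sum to 33; max(0, 41 - 33) = 8.
Rancher 4: others sum to 53; max(0, 41 - 53) = 0.
Total collected = 5 + 0 + 8 + 0 = 13.

13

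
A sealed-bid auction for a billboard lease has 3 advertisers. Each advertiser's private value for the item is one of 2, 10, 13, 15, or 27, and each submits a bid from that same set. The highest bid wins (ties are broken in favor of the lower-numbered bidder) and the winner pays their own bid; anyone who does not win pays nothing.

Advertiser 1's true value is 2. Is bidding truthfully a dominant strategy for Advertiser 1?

Check each profile of the others' bids and compare truth against every alternative bid.
Others bid (2, 2): truth gives 0, best alternative gives -8.
Others bid (2, 10): truth gives 0, best alternative gives -8.
Others bid (10, 2): truth gives 0, best alternative gives -8.
Others bid (10, 10): truth gives 0, best alternative gives -8.
Others bid (2, 13): truth gives 0, best alternative gives 0.
Others bid (2, 15): truth gives 0, best alternative gives 0.
(Remaining 19 profiles checked similarly; truth is weakly best in each.)
In every case the truthful bid is at least as good as any alternative, so it is a dominant strategy.

Yes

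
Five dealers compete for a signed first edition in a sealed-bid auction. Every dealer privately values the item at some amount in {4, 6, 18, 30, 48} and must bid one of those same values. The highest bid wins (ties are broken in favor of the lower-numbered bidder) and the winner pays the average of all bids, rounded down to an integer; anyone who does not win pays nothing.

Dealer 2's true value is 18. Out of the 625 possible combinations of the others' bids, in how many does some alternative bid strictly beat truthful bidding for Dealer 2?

Others bid (4, 4, 4, 4): truth gives 12; bid 6 gives 14 > 12. Violating.
Others bid (4, 4, 4, 6): truth gives 11; bid 6 gives 14 > 11. Violating.
Others bid (4, 4, 4, 30): truth gives 0; bid 30 gives 4 > 0. Violating.
Others bid (4, 4, 6, 4): truth gives 11; bid 6 gives 14 > 11. Violating.
Others bid (4, 4, 4, 18): truth gives 9; no alternative beats it.
Others bid (4, 4, 4, 48): truth gives 0; no alternative beats it.
(Checking all 625 profiles: 82 have a profitable deviation, 543 do not.)

82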